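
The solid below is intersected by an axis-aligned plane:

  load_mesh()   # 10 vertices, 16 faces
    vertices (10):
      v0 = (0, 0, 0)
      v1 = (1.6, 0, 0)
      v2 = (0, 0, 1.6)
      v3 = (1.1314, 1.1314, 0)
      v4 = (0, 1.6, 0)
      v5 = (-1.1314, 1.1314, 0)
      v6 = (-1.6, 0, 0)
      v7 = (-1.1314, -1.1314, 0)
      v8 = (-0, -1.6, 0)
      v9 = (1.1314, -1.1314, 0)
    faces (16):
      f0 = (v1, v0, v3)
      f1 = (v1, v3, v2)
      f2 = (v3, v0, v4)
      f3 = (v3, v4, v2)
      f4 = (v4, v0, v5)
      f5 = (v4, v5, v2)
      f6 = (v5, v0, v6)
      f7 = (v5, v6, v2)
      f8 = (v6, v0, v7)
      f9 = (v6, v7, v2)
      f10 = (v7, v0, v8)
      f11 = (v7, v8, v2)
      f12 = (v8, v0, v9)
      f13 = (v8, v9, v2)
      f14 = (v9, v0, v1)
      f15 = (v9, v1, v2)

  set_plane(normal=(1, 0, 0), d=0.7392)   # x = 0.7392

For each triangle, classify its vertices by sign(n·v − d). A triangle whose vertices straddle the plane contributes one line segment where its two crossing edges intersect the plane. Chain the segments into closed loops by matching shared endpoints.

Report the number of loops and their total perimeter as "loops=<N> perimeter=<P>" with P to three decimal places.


loops=1 perimeter=5.757

Straddling triangles (8 of 16):
  (v1,v0,v3) [+-+] → (0.7392, 0, 0)–(0.7392, 0.7392, 0)  len=0.7392
  (v1,v3,v2) [++-] → (0.7392, 0.7392, 0.55464)–(0.7392, 0, 0.8608)  len=0.8001
  (v3,v0,v4) [+--] → (0.7392, 0.7392, 0)–(0.7392, 1.29384, 0)  len=0.5546
  (v3,v4,v2) [+--] → (0.7392, 1.29384, 0)–(0.7392, 0.7392, 0.55464)  len=0.7844
  (v8,v0,v9) [--+] → (0.7392, -0.7392, 0)–(0.7392, -1.29384, 0)  len=0.5546
  (v8,v9,v2) [-+-] → (0.7392, -1.29384, 0)–(0.7392, -0.7392, 0.55464)  len=0.7844
  (v9,v0,v1) [+-+] → (0.7392, -0.7392, 0)–(0.7392, 0, 0)  len=0.7392
  (v9,v1,v2) [++-] → (0.7392, 0, 0.8608)–(0.7392, -0.7392, 0.55464)  len=0.8001

Chained into 1 loop(s):
  loop 1: 8 segments, perimeter = 5.7566
Total perimeter = 5.757


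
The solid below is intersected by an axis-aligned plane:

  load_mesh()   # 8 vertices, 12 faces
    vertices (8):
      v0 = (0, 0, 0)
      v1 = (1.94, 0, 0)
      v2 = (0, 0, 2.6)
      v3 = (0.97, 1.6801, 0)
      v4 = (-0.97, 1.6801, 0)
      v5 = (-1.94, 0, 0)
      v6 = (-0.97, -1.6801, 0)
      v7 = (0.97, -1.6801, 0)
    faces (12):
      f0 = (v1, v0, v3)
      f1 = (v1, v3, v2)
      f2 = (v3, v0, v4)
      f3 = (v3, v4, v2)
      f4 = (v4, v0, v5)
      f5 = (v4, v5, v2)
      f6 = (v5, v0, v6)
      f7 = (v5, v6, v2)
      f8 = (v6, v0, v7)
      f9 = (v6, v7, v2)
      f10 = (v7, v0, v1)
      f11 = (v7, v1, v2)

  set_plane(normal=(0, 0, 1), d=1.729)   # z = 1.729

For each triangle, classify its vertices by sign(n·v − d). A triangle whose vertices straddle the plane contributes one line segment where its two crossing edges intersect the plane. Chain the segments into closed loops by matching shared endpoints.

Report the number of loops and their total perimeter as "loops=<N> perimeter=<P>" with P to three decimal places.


Straddling triangles (6 of 12):
  (v1,v3,v2) [--+] → (0.32495, 0.562833, 1.729)–(0.6499, 0, 1.729)  len=0.6499
  (v3,v4,v2) [--+] → (-0.32495, 0.562833, 1.729)–(0.32495, 0.562833, 1.729)  len=0.6499
  (v4,v5,v2) [--+] → (-0.6499, 0, 1.729)–(-0.32495, 0.562833, 1.729)  len=0.6499
  (v5,v6,v2) [--+] → (-0.32495, -0.562833, 1.729)–(-0.6499, 0, 1.729)  len=0.6499
  (v6,v7,v2) [--+] → (0.32495, -0.562833, 1.729)–(-0.32495, -0.562833, 1.729)  len=0.6499
  (v7,v1,v2) [--+] → (0.6499, 0, 1.729)–(0.32495, -0.562833, 1.729)  len=0.6499

Chained into 1 loop(s):
  loop 1: 6 segments, perimeter = 3.8994
Total perimeter = 3.899

loops=1 perimeter=3.899


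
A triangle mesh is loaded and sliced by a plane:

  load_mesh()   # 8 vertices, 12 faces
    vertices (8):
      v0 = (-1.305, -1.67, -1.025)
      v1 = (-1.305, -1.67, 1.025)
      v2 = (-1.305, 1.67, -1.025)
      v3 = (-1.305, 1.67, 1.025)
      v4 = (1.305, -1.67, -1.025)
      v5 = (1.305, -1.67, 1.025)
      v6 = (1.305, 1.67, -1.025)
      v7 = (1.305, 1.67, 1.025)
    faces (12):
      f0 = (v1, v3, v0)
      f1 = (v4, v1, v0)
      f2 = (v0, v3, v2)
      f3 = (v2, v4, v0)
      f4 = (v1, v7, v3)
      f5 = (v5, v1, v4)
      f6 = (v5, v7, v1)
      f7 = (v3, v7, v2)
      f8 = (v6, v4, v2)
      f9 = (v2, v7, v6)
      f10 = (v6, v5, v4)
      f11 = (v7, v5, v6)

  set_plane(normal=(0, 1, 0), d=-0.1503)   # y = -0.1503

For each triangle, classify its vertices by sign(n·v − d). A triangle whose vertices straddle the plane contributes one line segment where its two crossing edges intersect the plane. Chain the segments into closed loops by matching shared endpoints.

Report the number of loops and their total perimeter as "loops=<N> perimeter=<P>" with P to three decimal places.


loops=1 perimeter=9.320

Straddling triangles (8 of 12):
  (v1,v3,v0) [-+-] → (-1.305, -0.1503, 1.025)–(-1.305, -0.1503, -0.09225)  len=1.1173
  (v0,v3,v2) [-++] → (-1.305, -0.1503, -0.09225)–(-1.305, -0.1503, -1.025)  len=0.9327
  (v2,v4,v0) [+--] → (0.11745, -0.1503, -1.025)–(-1.305, -0.1503, -1.025)  len=1.4224
  (v1,v7,v3) [-++] → (-0.11745, -0.1503, 1.025)–(-1.305, -0.1503, 1.025)  len=1.1875
  (v5,v7,v1) [-+-] → (1.305, -0.1503, 1.025)–(-0.11745, -0.1503, 1.025)  len=1.4224
  (v6,v4,v2) [+-+] → (1.305, -0.1503, -1.025)–(0.11745, -0.1503, -1.025)  len=1.1875
  (v6,v5,v4) [+--] → (1.305, -0.1503, 0.09225)–(1.305, -0.1503, -1.025)  len=1.1173
  (v7,v5,v6) [+-+] → (1.305, -0.1503, 1.025)–(1.305, -0.1503, 0.09225)  len=0.9327

Chained into 1 loop(s):
  loop 1: 8 segments, perimeter = 9.3200
Total perimeter = 9.320


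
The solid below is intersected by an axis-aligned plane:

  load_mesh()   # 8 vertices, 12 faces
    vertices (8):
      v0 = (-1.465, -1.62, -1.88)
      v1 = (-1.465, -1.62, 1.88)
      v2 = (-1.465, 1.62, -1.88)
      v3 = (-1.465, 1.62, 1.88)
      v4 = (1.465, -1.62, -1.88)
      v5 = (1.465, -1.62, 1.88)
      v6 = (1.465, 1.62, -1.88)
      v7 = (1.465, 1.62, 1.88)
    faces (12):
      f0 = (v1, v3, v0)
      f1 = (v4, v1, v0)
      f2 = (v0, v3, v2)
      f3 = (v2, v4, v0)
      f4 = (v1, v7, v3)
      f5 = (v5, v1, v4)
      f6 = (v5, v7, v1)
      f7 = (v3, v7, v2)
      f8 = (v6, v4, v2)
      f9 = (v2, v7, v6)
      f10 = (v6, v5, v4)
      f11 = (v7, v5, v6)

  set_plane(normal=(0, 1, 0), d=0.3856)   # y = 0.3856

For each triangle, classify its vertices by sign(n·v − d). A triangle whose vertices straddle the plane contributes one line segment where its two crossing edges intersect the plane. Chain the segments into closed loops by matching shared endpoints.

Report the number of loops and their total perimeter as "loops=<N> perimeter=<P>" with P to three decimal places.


loops=1 perimeter=13.380

Straddling triangles (8 of 12):
  (v1,v3,v0) [-+-] → (-1.465, 0.3856, 1.88)–(-1.465, 0.3856, 0.447486)  len=1.4325
  (v0,v3,v2) [-++] → (-1.465, 0.3856, 0.447486)–(-1.465, 0.3856, -1.88)  len=2.3275
  (v2,v4,v0) [+--] → (-0.348706, 0.3856, -1.88)–(-1.465, 0.3856, -1.88)  len=1.1163
  (v1,v7,v3) [-++] → (0.348706, 0.3856, 1.88)–(-1.465, 0.3856, 1.88)  len=1.8137
  (v5,v7,v1) [-+-] → (1.465, 0.3856, 1.88)–(0.348706, 0.3856, 1.88)  len=1.1163
  (v6,v4,v2) [+-+] → (1.465, 0.3856, -1.88)–(-0.348706, 0.3856, -1.88)  len=1.8137
  (v6,v5,v4) [+--] → (1.465, 0.3856, -0.447486)–(1.465, 0.3856, -1.88)  len=1.4325
  (v7,v5,v6) [+-+] → (1.465, 0.3856, 1.88)–(1.465, 0.3856, -0.447486)  len=2.3275

Chained into 1 loop(s):
  loop 1: 8 segments, perimeter = 13.3800
Total perimeter = 13.380


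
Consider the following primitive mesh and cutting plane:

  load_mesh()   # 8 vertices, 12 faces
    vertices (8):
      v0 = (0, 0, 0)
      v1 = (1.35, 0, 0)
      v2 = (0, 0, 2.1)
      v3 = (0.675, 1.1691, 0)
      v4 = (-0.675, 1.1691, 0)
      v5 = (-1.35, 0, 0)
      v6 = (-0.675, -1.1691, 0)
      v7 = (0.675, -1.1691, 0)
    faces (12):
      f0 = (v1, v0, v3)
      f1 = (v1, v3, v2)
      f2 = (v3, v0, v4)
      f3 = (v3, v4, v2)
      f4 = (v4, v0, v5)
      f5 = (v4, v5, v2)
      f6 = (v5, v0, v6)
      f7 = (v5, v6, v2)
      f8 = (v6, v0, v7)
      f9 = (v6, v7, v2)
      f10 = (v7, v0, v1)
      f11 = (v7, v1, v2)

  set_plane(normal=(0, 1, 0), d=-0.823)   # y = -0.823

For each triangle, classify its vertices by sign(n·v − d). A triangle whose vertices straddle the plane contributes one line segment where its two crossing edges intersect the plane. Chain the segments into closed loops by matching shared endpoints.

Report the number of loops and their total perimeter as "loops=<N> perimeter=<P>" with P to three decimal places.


Straddling triangles (6 of 12):
  (v5,v0,v6) [++-] → (-0.475173, -0.823, 0)–(-0.874827, -0.823, 0)  len=0.3997
  (v5,v6,v2) [+-+] → (-0.874827, -0.823, 0)–(-0.475173, -0.823, 0.621683)  len=0.7391
  (v6,v0,v7) [-+-] → (-0.475173, -0.823, 0)–(0.475173, -0.823, 0)  len=0.9503
  (v6,v7,v2) [--+] → (0.475173, -0.823, 0.621683)–(-0.475173, -0.823, 0.621683)  len=0.9503
  (v7,v0,v1) [-++] → (0.475173, -0.823, 0)–(0.874827, -0.823, 0)  len=0.3997
  (v7,v1,v2) [-++] → (0.874827, -0.823, 0)–(0.475173, -0.823, 0.621683)  len=0.7391

Chained into 1 loop(s):
  loop 1: 6 segments, perimeter = 4.1781
Total perimeter = 4.178

loops=1 perimeter=4.178


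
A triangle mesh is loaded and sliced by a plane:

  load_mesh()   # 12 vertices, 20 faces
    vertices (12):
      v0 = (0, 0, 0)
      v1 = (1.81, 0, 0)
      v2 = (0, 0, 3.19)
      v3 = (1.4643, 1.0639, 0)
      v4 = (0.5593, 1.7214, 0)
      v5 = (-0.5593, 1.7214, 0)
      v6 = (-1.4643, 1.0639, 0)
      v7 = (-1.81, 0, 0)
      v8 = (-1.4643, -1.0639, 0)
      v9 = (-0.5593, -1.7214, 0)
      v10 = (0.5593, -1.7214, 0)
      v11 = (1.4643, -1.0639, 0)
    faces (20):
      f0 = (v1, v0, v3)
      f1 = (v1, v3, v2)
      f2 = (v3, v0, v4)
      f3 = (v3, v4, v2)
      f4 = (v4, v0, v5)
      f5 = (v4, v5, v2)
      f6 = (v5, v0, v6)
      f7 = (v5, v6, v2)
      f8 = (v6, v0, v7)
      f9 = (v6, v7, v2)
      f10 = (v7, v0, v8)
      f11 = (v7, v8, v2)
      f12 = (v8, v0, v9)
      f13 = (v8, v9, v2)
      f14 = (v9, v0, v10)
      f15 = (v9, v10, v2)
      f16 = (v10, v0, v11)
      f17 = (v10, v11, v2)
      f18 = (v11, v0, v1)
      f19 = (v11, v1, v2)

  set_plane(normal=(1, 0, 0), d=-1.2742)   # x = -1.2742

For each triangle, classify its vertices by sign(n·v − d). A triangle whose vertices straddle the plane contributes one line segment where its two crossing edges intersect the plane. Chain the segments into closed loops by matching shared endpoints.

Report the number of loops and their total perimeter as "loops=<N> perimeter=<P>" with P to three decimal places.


loops=1 perimeter=5.533

Straddling triangles (8 of 20):
  (v5,v0,v6) [++-] → (-1.2742, 0.925781, 0)–(-1.2742, 1.20201, 0)  len=0.2762
  (v5,v6,v2) [+-+] → (-1.2742, 1.20201, 0)–(-1.2742, 0.925781, 0.414136)  len=0.4978
  (v6,v0,v7) [-+-] → (-1.2742, 0.925781, 0)–(-1.2742, 0, 0)  len=0.9258
  (v6,v7,v2) [--+] → (-1.2742, 0, 0.94431)–(-1.2742, 0.925781, 0.414136)  len=1.0668
  (v7,v0,v8) [-+-] → (-1.2742, 0, 0)–(-1.2742, -0.925781, 0)  len=0.9258
  (v7,v8,v2) [--+] → (-1.2742, -0.925781, 0.414136)–(-1.2742, 0, 0.94431)  len=1.0668
  (v8,v0,v9) [-++] → (-1.2742, -0.925781, 0)–(-1.2742, -1.20201, 0)  len=0.2762
  (v8,v9,v2) [-++] → (-1.2742, -1.20201, 0)–(-1.2742, -0.925781, 0.414136)  len=0.4978

Chained into 1 loop(s):
  loop 1: 8 segments, perimeter = 5.5333
Total perimeter = 5.533


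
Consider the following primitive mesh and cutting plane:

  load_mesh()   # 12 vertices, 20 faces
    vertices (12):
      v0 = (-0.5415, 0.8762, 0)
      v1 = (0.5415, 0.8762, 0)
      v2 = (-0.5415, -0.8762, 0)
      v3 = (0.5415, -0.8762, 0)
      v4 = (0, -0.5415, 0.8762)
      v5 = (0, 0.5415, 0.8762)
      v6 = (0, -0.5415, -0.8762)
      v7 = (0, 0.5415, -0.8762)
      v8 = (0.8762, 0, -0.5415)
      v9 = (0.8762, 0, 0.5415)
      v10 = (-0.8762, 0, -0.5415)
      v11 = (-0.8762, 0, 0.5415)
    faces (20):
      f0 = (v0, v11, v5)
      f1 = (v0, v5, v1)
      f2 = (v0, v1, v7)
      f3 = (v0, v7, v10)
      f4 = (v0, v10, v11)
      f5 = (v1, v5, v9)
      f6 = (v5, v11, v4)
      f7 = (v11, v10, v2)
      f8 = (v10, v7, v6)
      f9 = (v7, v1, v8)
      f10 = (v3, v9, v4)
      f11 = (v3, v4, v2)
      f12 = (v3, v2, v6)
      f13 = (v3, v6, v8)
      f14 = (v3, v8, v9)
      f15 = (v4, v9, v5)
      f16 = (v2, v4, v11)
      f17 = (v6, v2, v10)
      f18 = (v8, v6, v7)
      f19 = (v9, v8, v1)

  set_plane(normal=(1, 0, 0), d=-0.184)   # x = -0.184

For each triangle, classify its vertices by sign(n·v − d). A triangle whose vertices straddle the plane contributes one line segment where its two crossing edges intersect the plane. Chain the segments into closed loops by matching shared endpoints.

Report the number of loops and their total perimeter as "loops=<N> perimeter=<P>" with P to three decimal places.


loops=1 perimeter=5.475

Straddling triangles (10 of 20):
  (v0,v11,v5) [--+] → (-0.184, 0.427786, 0.805914)–(-0.184, 0.65523, 0.57847)  len=0.3217
  (v0,v5,v1) [-++] → (-0.184, 0.65523, 0.57847)–(-0.184, 0.8762, 0)  len=0.6192
  (v0,v1,v7) [-++] → (-0.184, 0.8762, 0)–(-0.184, 0.65523, -0.57847)  len=0.6192
  (v0,v7,v10) [-+-] → (-0.184, 0.65523, -0.57847)–(-0.184, 0.427786, -0.805914)  len=0.3217
  (v5,v11,v4) [+-+] → (-0.184, 0.427786, 0.805914)–(-0.184, -0.427786, 0.805914)  len=0.8556
  (v10,v7,v6) [-++] → (-0.184, 0.427786, -0.805914)–(-0.184, -0.427786, -0.805914)  len=0.8556
  (v3,v4,v2) [++-] → (-0.184, -0.65523, 0.57847)–(-0.184, -0.8762, 0)  len=0.6192
  (v3,v2,v6) [+-+] → (-0.184, -0.8762, 0)–(-0.184, -0.65523, -0.57847)  len=0.6192
  (v2,v4,v11) [-+-] → (-0.184, -0.65523, 0.57847)–(-0.184, -0.427786, 0.805914)  len=0.3217
  (v6,v2,v10) [+--] → (-0.184, -0.65523, -0.57847)–(-0.184, -0.427786, -0.805914)  len=0.3217

Chained into 1 loop(s):
  loop 1: 10 segments, perimeter = 5.4747
Total perimeter = 5.475


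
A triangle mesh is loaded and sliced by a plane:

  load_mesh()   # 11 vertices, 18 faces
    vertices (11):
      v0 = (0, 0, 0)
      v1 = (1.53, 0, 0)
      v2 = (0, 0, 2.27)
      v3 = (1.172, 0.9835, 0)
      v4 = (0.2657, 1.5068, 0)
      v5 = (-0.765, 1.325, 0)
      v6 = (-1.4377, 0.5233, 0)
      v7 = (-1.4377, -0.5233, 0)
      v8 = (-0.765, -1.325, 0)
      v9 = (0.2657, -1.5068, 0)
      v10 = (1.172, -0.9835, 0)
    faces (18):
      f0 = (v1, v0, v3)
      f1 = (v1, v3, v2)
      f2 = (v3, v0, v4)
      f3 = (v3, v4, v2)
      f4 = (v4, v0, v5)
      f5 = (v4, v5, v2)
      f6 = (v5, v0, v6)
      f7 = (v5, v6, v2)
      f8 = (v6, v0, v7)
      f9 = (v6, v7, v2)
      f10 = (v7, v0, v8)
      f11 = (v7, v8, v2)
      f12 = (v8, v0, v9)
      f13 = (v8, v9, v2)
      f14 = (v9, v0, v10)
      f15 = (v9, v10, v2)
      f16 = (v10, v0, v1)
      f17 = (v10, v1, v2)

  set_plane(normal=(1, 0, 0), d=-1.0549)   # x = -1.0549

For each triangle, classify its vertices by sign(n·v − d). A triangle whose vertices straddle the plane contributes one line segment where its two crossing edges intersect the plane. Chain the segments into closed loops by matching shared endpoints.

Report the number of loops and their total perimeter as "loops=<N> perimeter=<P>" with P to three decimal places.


loops=1 perimeter=4.424

Straddling triangles (6 of 18):
  (v5,v0,v6) [++-] → (-1.0549, 0.383967, 0)–(-1.0549, 0.979507, 0)  len=0.5955
  (v5,v6,v2) [+-+] → (-1.0549, 0.979507, 0)–(-1.0549, 0.383967, 0.604407)  len=0.8485
  (v6,v0,v7) [-+-] → (-1.0549, 0.383967, 0)–(-1.0549, -0.383967, 0)  len=0.7679
  (v6,v7,v2) [--+] → (-1.0549, -0.383967, 0.604407)–(-1.0549, 0.383967, 0.604407)  len=0.7679
  (v7,v0,v8) [-++] → (-1.0549, -0.383967, 0)–(-1.0549, -0.979507, 0)  len=0.5955
  (v7,v8,v2) [-++] → (-1.0549, -0.979507, 0)–(-1.0549, -0.383967, 0.604407)  len=0.8485

Chained into 1 loop(s):
  loop 1: 6 segments, perimeter = 4.4240
Total perimeter = 4.424


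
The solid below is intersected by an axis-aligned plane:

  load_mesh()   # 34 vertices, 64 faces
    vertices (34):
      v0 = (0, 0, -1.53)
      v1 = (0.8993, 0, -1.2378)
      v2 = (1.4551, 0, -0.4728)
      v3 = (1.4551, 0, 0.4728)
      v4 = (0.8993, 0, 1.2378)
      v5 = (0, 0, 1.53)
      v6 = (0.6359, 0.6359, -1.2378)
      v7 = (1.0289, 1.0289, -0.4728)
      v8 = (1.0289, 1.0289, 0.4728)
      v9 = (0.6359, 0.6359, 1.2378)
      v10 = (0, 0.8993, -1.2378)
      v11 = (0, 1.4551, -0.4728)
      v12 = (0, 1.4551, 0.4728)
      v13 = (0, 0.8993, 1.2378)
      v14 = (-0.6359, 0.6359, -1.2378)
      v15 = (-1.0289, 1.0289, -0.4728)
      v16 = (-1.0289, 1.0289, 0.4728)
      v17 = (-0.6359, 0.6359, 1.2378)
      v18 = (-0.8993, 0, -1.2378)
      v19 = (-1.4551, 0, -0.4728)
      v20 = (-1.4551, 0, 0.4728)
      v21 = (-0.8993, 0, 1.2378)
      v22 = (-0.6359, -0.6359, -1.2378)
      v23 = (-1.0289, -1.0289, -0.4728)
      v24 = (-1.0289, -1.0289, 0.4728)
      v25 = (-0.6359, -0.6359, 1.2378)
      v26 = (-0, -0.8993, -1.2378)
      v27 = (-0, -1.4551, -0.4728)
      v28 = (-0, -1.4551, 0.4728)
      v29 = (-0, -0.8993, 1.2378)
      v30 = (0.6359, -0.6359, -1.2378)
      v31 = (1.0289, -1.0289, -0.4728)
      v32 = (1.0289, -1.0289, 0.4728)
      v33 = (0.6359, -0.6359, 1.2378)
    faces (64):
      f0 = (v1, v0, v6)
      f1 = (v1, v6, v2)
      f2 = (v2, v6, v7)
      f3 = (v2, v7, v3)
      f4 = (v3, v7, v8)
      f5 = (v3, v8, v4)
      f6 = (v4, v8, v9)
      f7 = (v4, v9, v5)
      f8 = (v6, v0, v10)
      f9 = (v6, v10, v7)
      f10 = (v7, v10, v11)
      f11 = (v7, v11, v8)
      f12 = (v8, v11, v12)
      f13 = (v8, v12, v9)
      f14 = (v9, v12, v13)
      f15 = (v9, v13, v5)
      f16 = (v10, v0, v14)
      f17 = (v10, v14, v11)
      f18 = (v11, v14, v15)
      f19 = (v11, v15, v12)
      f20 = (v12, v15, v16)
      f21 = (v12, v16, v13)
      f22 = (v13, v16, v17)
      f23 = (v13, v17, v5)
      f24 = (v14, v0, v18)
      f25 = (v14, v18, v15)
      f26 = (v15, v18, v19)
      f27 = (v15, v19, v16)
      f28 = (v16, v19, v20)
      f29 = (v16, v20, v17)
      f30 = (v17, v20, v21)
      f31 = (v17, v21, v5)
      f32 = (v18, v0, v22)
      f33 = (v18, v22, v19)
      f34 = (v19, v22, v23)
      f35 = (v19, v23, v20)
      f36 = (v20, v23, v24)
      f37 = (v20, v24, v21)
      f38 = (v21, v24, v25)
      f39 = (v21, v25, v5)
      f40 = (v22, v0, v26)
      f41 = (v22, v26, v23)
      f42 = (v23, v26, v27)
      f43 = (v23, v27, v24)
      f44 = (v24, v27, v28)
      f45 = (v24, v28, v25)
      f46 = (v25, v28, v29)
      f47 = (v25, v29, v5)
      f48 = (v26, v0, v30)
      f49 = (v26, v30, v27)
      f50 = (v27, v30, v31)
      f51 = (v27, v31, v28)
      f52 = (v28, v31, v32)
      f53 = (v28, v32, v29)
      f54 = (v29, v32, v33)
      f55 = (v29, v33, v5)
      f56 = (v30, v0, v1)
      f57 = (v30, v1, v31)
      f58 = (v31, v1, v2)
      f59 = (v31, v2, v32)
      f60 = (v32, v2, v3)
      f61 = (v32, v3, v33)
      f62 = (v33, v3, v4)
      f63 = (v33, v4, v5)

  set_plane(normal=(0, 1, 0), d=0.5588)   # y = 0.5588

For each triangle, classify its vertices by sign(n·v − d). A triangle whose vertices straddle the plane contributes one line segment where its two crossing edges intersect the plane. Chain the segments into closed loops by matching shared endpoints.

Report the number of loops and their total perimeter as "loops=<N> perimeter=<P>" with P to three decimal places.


loops=1 perimeter=8.387

Straddling triangles (20 of 64):
  (v1,v0,v6) [--+] → (0.5588, 0.5588, -1.27323)–(0.667836, 0.5588, -1.2378)  len=0.1146
  (v1,v6,v2) [-+-] → (0.667836, 0.5588, -1.2378)–(0.735224, 0.5588, -1.14505)  len=0.1146
  (v2,v6,v7) [-++] → (0.735224, 0.5588, -1.14505)–(1.22363, 0.5588, -0.4728)  len=0.8309
  (v2,v7,v3) [-+-] → (1.22363, 0.5588, -0.4728)–(1.22363, 0.5588, -0.0407594)  len=0.4320
  (v3,v7,v8) [-++] → (1.22363, 0.5588, -0.0407594)–(1.22363, 0.5588, 0.4728)  len=0.5136
  (v3,v8,v4) [-+-] → (1.22363, 0.5588, 0.4728)–(0.969686, 0.5588, 0.822325)  len=0.4320
  (v4,v8,v9) [-++] → (0.969686, 0.5588, 0.822325)–(0.667836, 0.5588, 1.2378)  len=0.5135
  (v4,v9,v5) [-+-] → (0.667836, 0.5588, 1.2378)–(0.5588, 0.5588, 1.27323)  len=0.1146
  (v6,v0,v10) [+-+] → (0.5588, 0.5588, -1.27323)–(0, 0.5588, -1.34844)  len=0.5638
  (v9,v13,v5) [++-] → (0, 0.5588, 1.34844)–(0.5588, 0.5588, 1.27323)  len=0.5638
  (v10,v0,v14) [+-+] → (0, 0.5588, -1.34844)–(-0.5588, 0.5588, -1.27323)  len=0.5638
  (v13,v17,v5) [++-] → (-0.5588, 0.5588, 1.27323)–(0, 0.5588, 1.34844)  len=0.5638
  (v14,v0,v18) [+--] → (-0.5588, 0.5588, -1.27323)–(-0.667836, 0.5588, -1.2378)  len=0.1146
  (v14,v18,v15) [+-+] → (-0.667836, 0.5588, -1.2378)–(-0.969686, 0.5588, -0.822325)  len=0.5135
  (v15,v18,v19) [+--] → (-0.969686, 0.5588, -0.822325)–(-1.22363, 0.5588, -0.4728)  len=0.4320
  (v15,v19,v16) [+-+] → (-1.22363, 0.5588, -0.4728)–(-1.22363, 0.5588, 0.0407594)  len=0.5136
  (v16,v19,v20) [+--] → (-1.22363, 0.5588, 0.0407594)–(-1.22363, 0.5588, 0.4728)  len=0.4320
  (v16,v20,v17) [+-+] → (-1.22363, 0.5588, 0.4728)–(-0.735224, 0.5588, 1.14505)  len=0.8309
  (v17,v20,v21) [+--] → (-0.735224, 0.5588, 1.14505)–(-0.667836, 0.5588, 1.2378)  len=0.1146
  (v17,v21,v5) [+--] → (-0.667836, 0.5588, 1.2378)–(-0.5588, 0.5588, 1.27323)  len=0.1146

Chained into 1 loop(s):
  loop 1: 20 segments, perimeter = 8.3875
Total perimeter = 8.387


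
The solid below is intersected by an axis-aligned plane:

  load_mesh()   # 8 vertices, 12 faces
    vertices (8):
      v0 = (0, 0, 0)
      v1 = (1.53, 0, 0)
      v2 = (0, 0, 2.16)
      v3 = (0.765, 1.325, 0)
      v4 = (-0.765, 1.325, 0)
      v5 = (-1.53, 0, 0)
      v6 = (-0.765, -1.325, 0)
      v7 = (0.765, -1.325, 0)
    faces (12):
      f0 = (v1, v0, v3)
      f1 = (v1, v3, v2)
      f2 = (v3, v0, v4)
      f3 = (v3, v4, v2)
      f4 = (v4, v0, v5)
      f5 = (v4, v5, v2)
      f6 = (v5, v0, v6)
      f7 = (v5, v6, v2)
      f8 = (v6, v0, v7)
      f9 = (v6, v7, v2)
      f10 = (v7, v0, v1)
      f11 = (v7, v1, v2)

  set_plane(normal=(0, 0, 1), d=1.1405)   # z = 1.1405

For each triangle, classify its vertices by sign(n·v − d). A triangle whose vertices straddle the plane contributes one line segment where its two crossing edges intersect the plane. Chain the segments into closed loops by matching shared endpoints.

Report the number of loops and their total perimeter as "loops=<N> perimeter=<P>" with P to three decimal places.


Straddling triangles (6 of 12):
  (v1,v3,v2) [--+] → (0.361073, 0.625388, 1.1405)–(0.722146, 0, 1.1405)  len=0.7221
  (v3,v4,v2) [--+] → (-0.361073, 0.625388, 1.1405)–(0.361073, 0.625388, 1.1405)  len=0.7221
  (v4,v5,v2) [--+] → (-0.722146, 0, 1.1405)–(-0.361073, 0.625388, 1.1405)  len=0.7221
  (v5,v6,v2) [--+] → (-0.361073, -0.625388, 1.1405)–(-0.722146, 0, 1.1405)  len=0.7221
  (v6,v7,v2) [--+] → (0.361073, -0.625388, 1.1405)–(-0.361073, -0.625388, 1.1405)  len=0.7221
  (v7,v1,v2) [--+] → (0.722146, 0, 1.1405)–(0.361073, -0.625388, 1.1405)  len=0.7221

Chained into 1 loop(s):
  loop 1: 6 segments, perimeter = 4.3328
Total perimeter = 4.333

loops=1 perimeter=4.333


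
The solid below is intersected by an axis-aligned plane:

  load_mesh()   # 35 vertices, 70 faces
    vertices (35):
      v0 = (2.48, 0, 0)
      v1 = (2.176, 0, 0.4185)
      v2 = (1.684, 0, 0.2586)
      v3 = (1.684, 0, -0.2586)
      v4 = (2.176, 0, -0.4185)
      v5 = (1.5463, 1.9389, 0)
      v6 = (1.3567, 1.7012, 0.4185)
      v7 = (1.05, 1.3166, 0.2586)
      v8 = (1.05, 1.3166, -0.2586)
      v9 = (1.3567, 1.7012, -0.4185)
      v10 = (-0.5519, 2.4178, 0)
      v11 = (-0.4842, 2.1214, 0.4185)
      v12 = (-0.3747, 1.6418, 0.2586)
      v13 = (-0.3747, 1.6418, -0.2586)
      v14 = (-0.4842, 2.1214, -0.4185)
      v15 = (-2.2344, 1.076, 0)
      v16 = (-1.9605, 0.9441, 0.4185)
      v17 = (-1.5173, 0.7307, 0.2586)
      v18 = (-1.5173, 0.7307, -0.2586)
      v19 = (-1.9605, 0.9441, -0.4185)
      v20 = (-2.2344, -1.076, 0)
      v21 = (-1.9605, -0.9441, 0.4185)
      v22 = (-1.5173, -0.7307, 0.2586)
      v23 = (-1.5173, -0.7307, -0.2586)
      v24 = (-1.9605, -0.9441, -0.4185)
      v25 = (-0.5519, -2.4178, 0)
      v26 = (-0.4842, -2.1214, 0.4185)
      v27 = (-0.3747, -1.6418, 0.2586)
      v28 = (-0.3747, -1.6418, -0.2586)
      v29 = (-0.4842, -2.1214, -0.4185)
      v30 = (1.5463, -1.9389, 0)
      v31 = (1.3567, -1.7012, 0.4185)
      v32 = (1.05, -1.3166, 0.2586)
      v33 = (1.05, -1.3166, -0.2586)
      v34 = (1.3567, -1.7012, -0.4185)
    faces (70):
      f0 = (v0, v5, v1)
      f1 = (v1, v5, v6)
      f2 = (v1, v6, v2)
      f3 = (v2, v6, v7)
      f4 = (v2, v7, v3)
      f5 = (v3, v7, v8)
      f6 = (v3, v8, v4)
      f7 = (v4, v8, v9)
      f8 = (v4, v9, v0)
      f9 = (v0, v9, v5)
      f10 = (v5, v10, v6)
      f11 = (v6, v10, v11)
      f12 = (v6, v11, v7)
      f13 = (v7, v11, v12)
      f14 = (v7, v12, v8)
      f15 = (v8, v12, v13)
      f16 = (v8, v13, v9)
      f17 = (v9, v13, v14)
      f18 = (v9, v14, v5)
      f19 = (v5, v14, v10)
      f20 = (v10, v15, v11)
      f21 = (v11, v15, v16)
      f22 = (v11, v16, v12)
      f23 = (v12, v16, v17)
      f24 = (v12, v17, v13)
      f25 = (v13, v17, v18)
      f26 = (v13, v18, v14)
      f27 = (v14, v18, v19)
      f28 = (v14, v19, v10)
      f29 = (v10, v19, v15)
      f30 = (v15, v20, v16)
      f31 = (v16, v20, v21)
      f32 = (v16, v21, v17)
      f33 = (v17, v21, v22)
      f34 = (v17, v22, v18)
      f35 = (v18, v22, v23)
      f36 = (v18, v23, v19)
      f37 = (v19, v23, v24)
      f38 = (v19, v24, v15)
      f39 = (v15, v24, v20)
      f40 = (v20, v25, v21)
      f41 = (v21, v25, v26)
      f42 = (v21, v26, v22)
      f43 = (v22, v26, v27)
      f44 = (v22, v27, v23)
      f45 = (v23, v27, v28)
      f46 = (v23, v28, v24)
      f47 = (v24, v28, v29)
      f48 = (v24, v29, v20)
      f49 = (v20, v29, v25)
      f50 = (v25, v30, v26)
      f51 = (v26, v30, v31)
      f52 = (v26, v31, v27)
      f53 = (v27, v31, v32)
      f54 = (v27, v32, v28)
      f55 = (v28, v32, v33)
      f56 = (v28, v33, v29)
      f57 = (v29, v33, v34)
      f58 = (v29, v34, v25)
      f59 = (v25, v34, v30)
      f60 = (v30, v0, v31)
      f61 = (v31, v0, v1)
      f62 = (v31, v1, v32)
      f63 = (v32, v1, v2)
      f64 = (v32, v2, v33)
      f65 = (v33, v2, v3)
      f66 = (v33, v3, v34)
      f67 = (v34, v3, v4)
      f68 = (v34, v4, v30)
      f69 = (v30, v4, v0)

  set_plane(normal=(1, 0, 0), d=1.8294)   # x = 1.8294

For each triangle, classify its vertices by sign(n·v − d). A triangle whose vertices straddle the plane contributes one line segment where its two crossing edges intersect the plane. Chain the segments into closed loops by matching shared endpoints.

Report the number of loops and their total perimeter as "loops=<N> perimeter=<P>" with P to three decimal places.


loops=1 perimeter=5.944

Straddling triangles (14 of 70):
  (v0,v5,v1) [+-+] → (1.8294, 1.35102, 0)–(1.8294, 1.06721, 0.188149)  len=0.3405
  (v1,v5,v6) [+--] → (1.8294, 1.06721, 0.188149)–(1.8294, 0.719683, 0.4185)  len=0.4169
  (v1,v6,v2) [+--] → (1.8294, 0.719683, 0.4185)–(1.8294, 0, 0.305855)  len=0.7284
  (v3,v8,v4) [--+] → (1.8294, 0.40527, -0.36928)–(1.8294, 0, -0.305855)  len=0.4102
  (v4,v8,v9) [+--] → (1.8294, 0.40527, -0.36928)–(1.8294, 0.719683, -0.4185)  len=0.3182
  (v4,v9,v0) [+-+] → (1.8294, 0.719683, -0.4185)–(1.8294, 0.985312, -0.242389)  len=0.3187
  (v0,v9,v5) [+--] → (1.8294, 0.985312, -0.242389)–(1.8294, 1.35102, 0)  len=0.4387
  (v30,v0,v31) [-+-] → (1.8294, -1.35102, 0)–(1.8294, -0.985312, 0.242389)  len=0.4387
  (v31,v0,v1) [-++] → (1.8294, -0.985312, 0.242389)–(1.8294, -0.719683, 0.4185)  len=0.3187
  (v31,v1,v32) [-+-] → (1.8294, -0.719683, 0.4185)–(1.8294, -0.40527, 0.36928)  len=0.3182
  (v32,v1,v2) [-+-] → (1.8294, -0.40527, 0.36928)–(1.8294, 0, 0.305855)  len=0.4102
  (v34,v3,v4) [--+] → (1.8294, 0, -0.305855)–(1.8294, -0.719683, -0.4185)  len=0.7284
  (v34,v4,v30) [-+-] → (1.8294, -0.719683, -0.4185)–(1.8294, -1.06721, -0.188149)  len=0.4169
  (v30,v4,v0) [-++] → (1.8294, -1.06721, -0.188149)–(1.8294, -1.35102, 0)  len=0.3405

Chained into 1 loop(s):
  loop 1: 14 segments, perimeter = 5.9436
Total perimeter = 5.944


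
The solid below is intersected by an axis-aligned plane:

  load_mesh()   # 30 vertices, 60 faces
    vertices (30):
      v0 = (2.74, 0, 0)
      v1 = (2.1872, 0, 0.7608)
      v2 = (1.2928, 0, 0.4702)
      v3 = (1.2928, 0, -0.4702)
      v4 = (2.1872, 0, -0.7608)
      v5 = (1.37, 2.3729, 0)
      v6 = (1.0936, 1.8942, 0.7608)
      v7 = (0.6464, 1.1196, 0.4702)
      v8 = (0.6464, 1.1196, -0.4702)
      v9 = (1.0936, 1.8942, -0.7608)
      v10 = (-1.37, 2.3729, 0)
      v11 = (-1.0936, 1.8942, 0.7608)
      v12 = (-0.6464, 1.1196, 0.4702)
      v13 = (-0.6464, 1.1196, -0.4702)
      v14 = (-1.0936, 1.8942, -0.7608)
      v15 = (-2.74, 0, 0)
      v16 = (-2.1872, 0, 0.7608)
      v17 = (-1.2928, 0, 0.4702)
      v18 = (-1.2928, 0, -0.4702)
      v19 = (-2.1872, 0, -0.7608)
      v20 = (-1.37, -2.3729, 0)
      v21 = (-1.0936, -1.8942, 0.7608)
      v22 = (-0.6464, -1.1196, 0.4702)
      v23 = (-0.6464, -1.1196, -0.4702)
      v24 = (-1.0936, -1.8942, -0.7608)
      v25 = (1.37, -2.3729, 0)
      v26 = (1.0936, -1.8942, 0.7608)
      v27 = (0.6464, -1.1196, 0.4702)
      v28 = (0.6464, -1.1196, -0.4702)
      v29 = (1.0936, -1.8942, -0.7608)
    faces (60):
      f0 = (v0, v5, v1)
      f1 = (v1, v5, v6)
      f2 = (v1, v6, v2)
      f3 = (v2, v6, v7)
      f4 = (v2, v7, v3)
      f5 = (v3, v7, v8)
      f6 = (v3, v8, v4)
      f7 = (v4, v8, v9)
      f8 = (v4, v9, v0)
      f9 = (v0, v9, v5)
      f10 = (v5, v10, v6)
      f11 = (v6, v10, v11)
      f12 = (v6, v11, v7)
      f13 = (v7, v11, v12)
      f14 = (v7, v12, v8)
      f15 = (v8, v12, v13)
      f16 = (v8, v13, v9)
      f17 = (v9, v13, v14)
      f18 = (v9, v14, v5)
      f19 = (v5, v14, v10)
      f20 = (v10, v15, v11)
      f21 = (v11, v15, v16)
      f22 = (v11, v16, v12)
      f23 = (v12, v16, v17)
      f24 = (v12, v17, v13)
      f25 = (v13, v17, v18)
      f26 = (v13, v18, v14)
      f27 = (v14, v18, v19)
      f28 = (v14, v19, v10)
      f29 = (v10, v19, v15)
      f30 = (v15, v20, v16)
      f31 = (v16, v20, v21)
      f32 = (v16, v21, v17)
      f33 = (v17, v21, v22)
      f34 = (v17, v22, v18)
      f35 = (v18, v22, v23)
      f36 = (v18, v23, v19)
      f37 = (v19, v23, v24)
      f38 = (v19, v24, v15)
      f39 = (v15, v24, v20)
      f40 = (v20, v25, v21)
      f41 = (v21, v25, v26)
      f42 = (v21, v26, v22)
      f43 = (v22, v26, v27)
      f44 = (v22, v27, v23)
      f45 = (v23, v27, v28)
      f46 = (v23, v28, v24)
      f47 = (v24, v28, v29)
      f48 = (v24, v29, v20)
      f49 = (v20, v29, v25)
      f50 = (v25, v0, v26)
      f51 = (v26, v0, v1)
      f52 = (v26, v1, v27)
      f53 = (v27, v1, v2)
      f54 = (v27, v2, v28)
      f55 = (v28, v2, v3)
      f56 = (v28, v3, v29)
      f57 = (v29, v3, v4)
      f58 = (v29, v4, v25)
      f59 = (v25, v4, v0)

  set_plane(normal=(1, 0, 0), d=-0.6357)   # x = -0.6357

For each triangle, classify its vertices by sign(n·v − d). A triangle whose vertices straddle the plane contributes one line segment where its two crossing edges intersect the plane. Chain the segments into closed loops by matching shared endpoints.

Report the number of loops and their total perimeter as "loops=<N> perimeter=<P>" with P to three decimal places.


loops=2 perimeter=8.786

Straddling triangles (20 of 60):
  (v5,v10,v6) [+-+] → (-0.6357, 2.3729, 0)–(-0.6357, 2.23022, 0.226764)  len=0.2679
  (v6,v10,v11) [+--] → (-0.6357, 2.23022, 0.226764)–(-0.6357, 1.8942, 0.7608)  len=0.6310
  (v6,v11,v7) [+-+] → (-0.6357, 1.8942, 0.7608)–(-0.6357, 1.69036, 0.684325)  len=0.2177
  (v7,v11,v12) [+--] → (-0.6357, 1.69036, 0.684325)–(-0.6357, 1.1196, 0.4702)  len=0.6096
  (v7,v12,v8) [+-+] → (-0.6357, 1.1196, 0.4702)–(-0.6357, 1.1196, 0.462417)  len=0.0078
  (v8,v12,v13) [+--] → (-0.6357, 1.1196, 0.462417)–(-0.6357, 1.1196, -0.4702)  len=0.9326
  (v8,v13,v9) [+-+] → (-0.6357, 1.1196, -0.4702)–(-0.6357, 1.12436, -0.471987)  len=0.0051
  (v9,v13,v14) [+--] → (-0.6357, 1.12436, -0.471987)–(-0.6357, 1.8942, -0.7608)  len=0.8222
  (v9,v14,v5) [+-+] → (-0.6357, 1.8942, -0.7608)–(-0.6357, 1.98317, -0.619393)  len=0.1671
  (v5,v14,v10) [+--] → (-0.6357, 1.98317, -0.619393)–(-0.6357, 2.3729, 0)  len=0.7318
  (v20,v25,v21) [-+-] → (-0.6357, -2.3729, 0)–(-0.6357, -1.98317, 0.619393)  len=0.7318
  (v21,v25,v26) [-++] → (-0.6357, -1.98317, 0.619393)–(-0.6357, -1.8942, 0.7608)  len=0.1671
  (v21,v26,v22) [-+-] → (-0.6357, -1.8942, 0.7608)–(-0.6357, -1.12436, 0.471987)  len=0.8222
  (v22,v26,v27) [-++] → (-0.6357, -1.12436, 0.471987)–(-0.6357, -1.1196, 0.4702)  len=0.0051
  (v22,v27,v23) [-+-] → (-0.6357, -1.1196, 0.4702)–(-0.6357, -1.1196, -0.462417)  len=0.9326
  (v23,v27,v28) [-++] → (-0.6357, -1.1196, -0.462417)–(-0.6357, -1.1196, -0.4702)  len=0.0078
  (v23,v28,v24) [-+-] → (-0.6357, -1.1196, -0.4702)–(-0.6357, -1.69036, -0.684325)  len=0.6096
  (v24,v28,v29) [-++] → (-0.6357, -1.69036, -0.684325)–(-0.6357, -1.8942, -0.7608)  len=0.2177
  (v24,v29,v20) [-+-] → (-0.6357, -1.8942, -0.7608)–(-0.6357, -2.23022, -0.226764)  len=0.6310
  (v20,v29,v25) [-++] → (-0.6357, -2.23022, -0.226764)–(-0.6357, -2.3729, 0)  len=0.2679

Chained into 2 loop(s):
  loop 1: 10 segments, perimeter = 4.3928
  loop 2: 10 segments, perimeter = 4.3928
Total perimeter = 8.786


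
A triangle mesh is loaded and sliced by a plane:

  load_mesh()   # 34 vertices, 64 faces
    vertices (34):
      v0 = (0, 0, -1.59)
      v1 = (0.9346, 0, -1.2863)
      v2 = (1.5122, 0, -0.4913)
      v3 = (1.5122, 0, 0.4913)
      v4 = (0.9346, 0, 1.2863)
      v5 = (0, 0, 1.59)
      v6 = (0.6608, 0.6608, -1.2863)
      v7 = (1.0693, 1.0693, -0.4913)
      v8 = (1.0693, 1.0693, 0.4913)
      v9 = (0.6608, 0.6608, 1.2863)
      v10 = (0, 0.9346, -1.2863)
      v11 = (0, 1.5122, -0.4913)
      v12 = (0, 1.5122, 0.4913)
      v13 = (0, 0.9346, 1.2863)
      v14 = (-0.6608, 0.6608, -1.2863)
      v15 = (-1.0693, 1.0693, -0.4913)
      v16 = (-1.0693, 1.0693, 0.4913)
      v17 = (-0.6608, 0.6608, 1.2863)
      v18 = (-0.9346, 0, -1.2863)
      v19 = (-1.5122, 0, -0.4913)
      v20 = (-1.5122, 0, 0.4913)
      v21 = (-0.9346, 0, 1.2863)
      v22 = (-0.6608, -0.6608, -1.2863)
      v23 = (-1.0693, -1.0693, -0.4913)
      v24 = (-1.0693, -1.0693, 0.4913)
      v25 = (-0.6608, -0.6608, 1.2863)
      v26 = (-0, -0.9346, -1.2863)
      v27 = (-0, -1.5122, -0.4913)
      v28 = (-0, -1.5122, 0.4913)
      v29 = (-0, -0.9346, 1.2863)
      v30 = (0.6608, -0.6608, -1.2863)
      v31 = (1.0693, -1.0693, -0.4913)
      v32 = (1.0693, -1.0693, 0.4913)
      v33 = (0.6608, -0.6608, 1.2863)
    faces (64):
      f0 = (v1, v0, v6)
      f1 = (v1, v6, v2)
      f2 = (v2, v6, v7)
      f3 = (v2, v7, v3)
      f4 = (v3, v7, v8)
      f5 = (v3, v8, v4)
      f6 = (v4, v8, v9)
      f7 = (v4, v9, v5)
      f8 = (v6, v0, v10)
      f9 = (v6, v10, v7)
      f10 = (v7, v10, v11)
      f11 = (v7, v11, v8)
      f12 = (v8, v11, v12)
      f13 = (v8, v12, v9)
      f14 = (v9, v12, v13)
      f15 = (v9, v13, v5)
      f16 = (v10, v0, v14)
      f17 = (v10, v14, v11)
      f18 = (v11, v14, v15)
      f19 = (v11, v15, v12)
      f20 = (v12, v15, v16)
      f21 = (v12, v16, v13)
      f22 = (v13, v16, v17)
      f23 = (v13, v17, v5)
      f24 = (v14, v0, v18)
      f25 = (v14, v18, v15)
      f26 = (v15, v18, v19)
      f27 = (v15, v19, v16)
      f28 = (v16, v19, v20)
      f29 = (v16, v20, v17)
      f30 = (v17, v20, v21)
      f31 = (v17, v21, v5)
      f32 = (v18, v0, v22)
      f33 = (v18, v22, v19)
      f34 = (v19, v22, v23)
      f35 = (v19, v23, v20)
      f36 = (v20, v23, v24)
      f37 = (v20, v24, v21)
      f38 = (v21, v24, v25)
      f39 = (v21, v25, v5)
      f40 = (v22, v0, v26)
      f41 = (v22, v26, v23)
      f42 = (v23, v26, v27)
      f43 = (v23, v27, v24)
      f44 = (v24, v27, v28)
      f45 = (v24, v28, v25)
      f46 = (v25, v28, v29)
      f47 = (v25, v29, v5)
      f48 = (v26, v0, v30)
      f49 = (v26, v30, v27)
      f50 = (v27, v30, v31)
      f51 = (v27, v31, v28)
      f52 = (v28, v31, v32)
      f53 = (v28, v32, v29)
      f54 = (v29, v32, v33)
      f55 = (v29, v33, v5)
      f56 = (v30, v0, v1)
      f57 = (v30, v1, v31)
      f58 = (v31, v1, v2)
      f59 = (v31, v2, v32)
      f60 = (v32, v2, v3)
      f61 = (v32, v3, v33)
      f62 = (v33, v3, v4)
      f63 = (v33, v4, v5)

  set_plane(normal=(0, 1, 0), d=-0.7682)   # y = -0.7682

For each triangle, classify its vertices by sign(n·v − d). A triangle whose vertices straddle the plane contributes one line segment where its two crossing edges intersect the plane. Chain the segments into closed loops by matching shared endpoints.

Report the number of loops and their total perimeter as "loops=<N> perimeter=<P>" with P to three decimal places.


loops=1 perimeter=8.172

Straddling triangles (20 of 64):
  (v19,v22,v23) [++-] → (-0.7682, -0.7682, -1.07728)–(-1.19401, -0.7682, -0.4913)  len=0.7244
  (v19,v23,v20) [+-+] → (-1.19401, -0.7682, -0.4913)–(-1.19401, -0.7682, -0.214614)  len=0.2767
  (v20,v23,v24) [+--] → (-1.19401, -0.7682, -0.214614)–(-1.19401, -0.7682, 0.4913)  len=0.7059
  (v20,v24,v21) [+-+] → (-1.19401, -0.7682, 0.4913)–(-1.03137, -0.7682, 0.715161)  len=0.2767
  (v21,v24,v25) [+-+] → (-1.03137, -0.7682, 0.715161)–(-0.7682, -0.7682, 1.07728)  len=0.4477
  (v22,v0,v26) [++-] → (0, -0.7682, -1.34037)–(-0.401596, -0.7682, -1.2863)  len=0.4052
  (v22,v26,v23) [+--] → (-0.401596, -0.7682, -1.2863)–(-0.7682, -0.7682, -1.07728)  len=0.4220
  (v24,v28,v25) [--+] → (-0.577443, -0.7682, 1.18601)–(-0.7682, -0.7682, 1.07728)  len=0.2196
  (v25,v28,v29) [+--] → (-0.577443, -0.7682, 1.18601)–(-0.401596, -0.7682, 1.2863)  len=0.2024
  (v25,v29,v5) [+-+] → (-0.401596, -0.7682, 1.2863)–(0, -0.7682, 1.34037)  len=0.4052
  (v26,v0,v30) [-++] → (0, -0.7682, -1.34037)–(0.401596, -0.7682, -1.2863)  len=0.4052
  (v26,v30,v27) [-+-] → (0.401596, -0.7682, -1.2863)–(0.577443, -0.7682, -1.18601)  len=0.2024
  (v27,v30,v31) [-+-] → (0.577443, -0.7682, -1.18601)–(0.7682, -0.7682, -1.07728)  len=0.2196
  (v29,v32,v33) [--+] → (0.7682, -0.7682, 1.07728)–(0.401596, -0.7682, 1.2863)  len=0.4220
  (v29,v33,v5) [-++] → (0.401596, -0.7682, 1.2863)–(0, -0.7682, 1.34037)  len=0.4052
  (v30,v1,v31) [++-] → (1.03137, -0.7682, -0.715161)–(0.7682, -0.7682, -1.07728)  len=0.4477
  (v31,v1,v2) [-++] → (1.03137, -0.7682, -0.715161)–(1.19401, -0.7682, -0.4913)  len=0.2767
  (v31,v2,v32) [-+-] → (1.19401, -0.7682, -0.4913)–(1.19401, -0.7682, 0.214614)  len=0.7059
  (v32,v2,v3) [-++] → (1.19401, -0.7682, 0.214614)–(1.19401, -0.7682, 0.4913)  len=0.2767
  (v32,v3,v33) [-++] → (1.19401, -0.7682, 0.4913)–(0.7682, -0.7682, 1.07728)  len=0.7244

Chained into 1 loop(s):
  loop 1: 20 segments, perimeter = 8.1715
Total perimeter = 8.172


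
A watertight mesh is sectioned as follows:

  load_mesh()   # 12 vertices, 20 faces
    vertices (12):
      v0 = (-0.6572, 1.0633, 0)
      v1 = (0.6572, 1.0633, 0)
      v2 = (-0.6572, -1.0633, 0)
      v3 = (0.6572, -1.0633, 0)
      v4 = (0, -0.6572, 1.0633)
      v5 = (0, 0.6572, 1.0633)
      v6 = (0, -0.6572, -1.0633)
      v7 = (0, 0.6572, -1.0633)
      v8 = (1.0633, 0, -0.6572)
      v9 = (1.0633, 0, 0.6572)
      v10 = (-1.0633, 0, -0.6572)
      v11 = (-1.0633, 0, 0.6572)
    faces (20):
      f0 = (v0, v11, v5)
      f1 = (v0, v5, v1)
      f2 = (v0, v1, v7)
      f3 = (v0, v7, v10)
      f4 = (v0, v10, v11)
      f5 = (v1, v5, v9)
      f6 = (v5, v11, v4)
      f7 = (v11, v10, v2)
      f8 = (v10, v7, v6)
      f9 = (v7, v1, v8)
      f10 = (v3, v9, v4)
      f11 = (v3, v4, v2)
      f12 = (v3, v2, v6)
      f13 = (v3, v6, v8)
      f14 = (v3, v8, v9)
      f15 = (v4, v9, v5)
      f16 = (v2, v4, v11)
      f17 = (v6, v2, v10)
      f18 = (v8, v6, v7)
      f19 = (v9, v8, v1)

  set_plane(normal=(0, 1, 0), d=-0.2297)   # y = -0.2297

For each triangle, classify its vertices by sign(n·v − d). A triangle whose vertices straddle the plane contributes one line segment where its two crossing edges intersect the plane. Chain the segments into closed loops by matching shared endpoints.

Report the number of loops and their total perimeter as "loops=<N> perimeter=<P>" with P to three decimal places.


loops=1 perimeter=6.629

Straddling triangles (10 of 20):
  (v5,v11,v4) [++-] → (-0.691663, -0.2297, 0.799137)–(0, -0.2297, 1.0633)  len=0.7404
  (v11,v10,v2) [++-] → (-0.975572, -0.2297, -0.515228)–(-0.975572, -0.2297, 0.515228)  len=1.0305
  (v10,v7,v6) [++-] → (0, -0.2297, -1.0633)–(-0.691663, -0.2297, -0.799137)  len=0.7404
  (v3,v9,v4) [-+-] → (0.975572, -0.2297, 0.515228)–(0.691663, -0.2297, 0.799137)  len=0.4015
  (v3,v6,v8) [--+] → (0.691663, -0.2297, -0.799137)–(0.975572, -0.2297, -0.515228)  len=0.4015
  (v3,v8,v9) [-++] → (0.975572, -0.2297, -0.515228)–(0.975572, -0.2297, 0.515228)  len=1.0305
  (v4,v9,v5) [-++] → (0.691663, -0.2297, 0.799137)–(0, -0.2297, 1.0633)  len=0.7404
  (v2,v4,v11) [--+] → (-0.691663, -0.2297, 0.799137)–(-0.975572, -0.2297, 0.515228)  len=0.4015
  (v6,v2,v10) [--+] → (-0.975572, -0.2297, -0.515228)–(-0.691663, -0.2297, -0.799137)  len=0.4015
  (v8,v6,v7) [+-+] → (0.691663, -0.2297, -0.799137)–(0, -0.2297, -1.0633)  len=0.7404

Chained into 1 loop(s):
  loop 1: 10 segments, perimeter = 6.6285
Total perimeter = 6.629
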